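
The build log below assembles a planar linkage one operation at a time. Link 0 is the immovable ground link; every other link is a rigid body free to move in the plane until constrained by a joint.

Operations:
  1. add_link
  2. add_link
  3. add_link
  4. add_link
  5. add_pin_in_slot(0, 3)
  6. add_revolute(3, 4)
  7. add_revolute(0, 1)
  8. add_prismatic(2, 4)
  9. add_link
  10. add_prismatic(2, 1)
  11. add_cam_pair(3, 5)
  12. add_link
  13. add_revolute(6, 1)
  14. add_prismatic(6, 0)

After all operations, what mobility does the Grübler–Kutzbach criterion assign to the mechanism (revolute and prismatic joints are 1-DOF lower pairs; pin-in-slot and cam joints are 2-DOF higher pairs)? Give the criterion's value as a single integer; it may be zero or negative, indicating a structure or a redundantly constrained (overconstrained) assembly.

link 0 = ground. State L|J1|J2 = 1|0|0
+link1  2|0|0
+link2  3|0|0
+link3  4|0|0
+link4  5|0|0
PS(0,3) f=2→J2  5|0|1
R(3,4) f=1→J1  5|1|1
R(0,1) f=1→J1  5|2|1
P(2,4) f=1→J1  5|3|1
+link5  6|3|1
P(2,1) f=1→J1  6|4|1
C(3,5) f=2→J2  6|4|2
+link6  7|4|2
R(6,1) f=1→J1  7|5|2
P(6,0) f=1→J1  7|6|2
M = 3(7−1)−2·6−2 = 18−12−2 = 4

M = 4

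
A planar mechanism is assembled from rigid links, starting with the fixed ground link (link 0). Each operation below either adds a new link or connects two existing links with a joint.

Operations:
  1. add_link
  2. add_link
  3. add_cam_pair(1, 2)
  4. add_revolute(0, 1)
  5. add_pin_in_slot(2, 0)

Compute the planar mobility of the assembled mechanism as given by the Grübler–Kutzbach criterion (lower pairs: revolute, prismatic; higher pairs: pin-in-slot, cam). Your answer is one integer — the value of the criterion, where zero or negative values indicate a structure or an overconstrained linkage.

M = 2

[1;0;0] (link 0 is ground)
L+ [2;0;0]
L+ [3;0;0]
C(1,2)∈J2 [3;0;1]
R(0,1)∈J1 [3;1;1]
PS(2,0)∈J2 [3;1;2]
mobility = 6 − 2 − 2 = 2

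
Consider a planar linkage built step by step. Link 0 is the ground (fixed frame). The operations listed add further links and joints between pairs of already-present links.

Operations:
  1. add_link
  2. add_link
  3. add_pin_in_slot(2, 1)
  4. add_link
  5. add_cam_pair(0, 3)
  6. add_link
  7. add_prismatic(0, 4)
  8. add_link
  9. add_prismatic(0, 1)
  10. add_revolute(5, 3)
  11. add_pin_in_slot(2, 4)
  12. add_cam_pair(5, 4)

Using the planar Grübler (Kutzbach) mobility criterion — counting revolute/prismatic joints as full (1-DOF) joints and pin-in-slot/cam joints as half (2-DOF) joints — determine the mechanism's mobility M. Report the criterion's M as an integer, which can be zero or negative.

link 0 = ground. State L|J1|J2 = 1|0|0
+link1  2|0|0
+link2  3|0|0
PS(2,1) f=2→J2  3|0|1
+link3  4|0|1
C(0,3) f=2→J2  4|0|2
+link4  5|0|2
P(0,4) f=1→J1  5|1|2
+link5  6|1|2
P(0,1) f=1→J1  6|2|2
R(5,3) f=1→J1  6|3|2
PS(2,4) f=2→J2  6|3|3
C(5,4) f=2→J2  6|3|4
M = 3(6−1)−2·3−4 = 15−6−4 = 5

M = 5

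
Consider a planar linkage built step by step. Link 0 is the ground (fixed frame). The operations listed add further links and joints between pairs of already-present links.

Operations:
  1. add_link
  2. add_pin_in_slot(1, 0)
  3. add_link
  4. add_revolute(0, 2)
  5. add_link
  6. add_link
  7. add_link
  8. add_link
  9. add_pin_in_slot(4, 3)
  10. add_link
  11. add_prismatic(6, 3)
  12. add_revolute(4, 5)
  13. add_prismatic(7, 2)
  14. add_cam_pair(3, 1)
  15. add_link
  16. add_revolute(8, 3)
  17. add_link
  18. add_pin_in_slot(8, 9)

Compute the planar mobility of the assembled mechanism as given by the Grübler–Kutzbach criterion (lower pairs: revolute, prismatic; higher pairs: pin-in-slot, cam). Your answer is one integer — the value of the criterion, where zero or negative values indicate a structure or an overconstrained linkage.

[1;0;0] (link 0 is ground)
L+ [2;0;0]
PS(1,0)∈J2 [2;0;1]
L+ [3;0;1]
R(0,2)∈J1 [3;1;1]
L+ [4;1;1]
L+ [5;1;1]
L+ [6;1;1]
L+ [7;1;1]
PS(4,3)∈J2 [7;1;2]
L+ [8;1;2]
P(6,3)∈J1 [8;2;2]
R(4,5)∈J1 [8;3;2]
P(7,2)∈J1 [8;4;2]
C(3,1)∈J2 [8;4;3]
L+ [9;4;3]
R(8,3)∈J1 [9;5;3]
L+ [10;5;3]
PS(8,9)∈J2 [10;5;4]
mobility = 27 − 10 − 4 = 13

M = 13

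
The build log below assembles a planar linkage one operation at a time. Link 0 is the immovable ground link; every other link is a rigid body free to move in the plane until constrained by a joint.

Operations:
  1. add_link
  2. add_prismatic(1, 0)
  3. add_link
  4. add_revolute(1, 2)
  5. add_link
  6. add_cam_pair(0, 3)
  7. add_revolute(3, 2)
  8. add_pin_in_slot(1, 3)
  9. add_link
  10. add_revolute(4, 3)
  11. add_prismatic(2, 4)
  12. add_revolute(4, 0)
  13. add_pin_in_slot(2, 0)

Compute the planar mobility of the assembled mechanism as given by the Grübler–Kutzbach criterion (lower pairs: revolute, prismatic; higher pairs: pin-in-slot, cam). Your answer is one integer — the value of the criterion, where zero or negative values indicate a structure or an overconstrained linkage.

ground; <1,0,0>
#1 <2,0,0>
P:1↔0 J1 <2,1,0>
#2 <3,1,0>
R:1↔2 J1 <3,2,0>
#3 <4,2,0>
C:0↔3 J2 <4,2,1>
R:3↔2 J1 <4,3,1>
PS:1↔3 J2 <4,3,2>
#4 <5,3,2>
R:4↔3 J1 <5,4,2>
P:2↔4 J1 <5,5,2>
R:4↔0 J1 <5,6,2>
PS:2↔0 J2 <5,6,3>
3×4 − 2×6 − 1×3 = -3

M = -3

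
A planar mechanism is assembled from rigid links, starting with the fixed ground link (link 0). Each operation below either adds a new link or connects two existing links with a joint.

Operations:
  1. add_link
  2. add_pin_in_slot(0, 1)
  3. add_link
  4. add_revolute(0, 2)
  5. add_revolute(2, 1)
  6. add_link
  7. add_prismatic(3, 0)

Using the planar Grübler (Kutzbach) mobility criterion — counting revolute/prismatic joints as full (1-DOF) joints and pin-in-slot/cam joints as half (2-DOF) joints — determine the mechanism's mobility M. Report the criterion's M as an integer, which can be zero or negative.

M = 2

[1;0;0] (link 0 is ground)
L+ [2;0;0]
PS(0,1)∈J2 [2;0;1]
L+ [3;0;1]
R(0,2)∈J1 [3;1;1]
R(2,1)∈J1 [3;2;1]
L+ [4;2;1]
P(3,0)∈J1 [4;3;1]
mobility = 9 − 6 − 1 = 2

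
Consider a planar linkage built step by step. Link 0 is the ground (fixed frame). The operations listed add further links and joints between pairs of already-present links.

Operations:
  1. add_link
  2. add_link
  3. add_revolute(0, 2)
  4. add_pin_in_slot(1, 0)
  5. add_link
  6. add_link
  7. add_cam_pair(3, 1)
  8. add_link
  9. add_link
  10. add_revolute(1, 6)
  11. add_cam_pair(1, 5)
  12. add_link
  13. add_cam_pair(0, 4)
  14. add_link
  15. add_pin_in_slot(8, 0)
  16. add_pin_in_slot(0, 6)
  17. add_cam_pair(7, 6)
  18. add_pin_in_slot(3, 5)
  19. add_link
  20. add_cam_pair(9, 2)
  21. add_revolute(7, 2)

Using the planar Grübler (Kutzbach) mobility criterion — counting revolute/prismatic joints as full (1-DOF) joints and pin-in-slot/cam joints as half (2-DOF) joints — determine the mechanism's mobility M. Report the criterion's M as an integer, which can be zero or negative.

M = 12

link 0 = ground. State L|J1|J2 = 1|0|0
+link1  2|0|0
+link2  3|0|0
R(0,2) f=1→J1  3|1|0
PS(1,0) f=2→J2  3|1|1
+link3  4|1|1
+link4  5|1|1
C(3,1) f=2→J2  5|1|2
+link5  6|1|2
+link6  7|1|2
R(1,6) f=1→J1  7|2|2
C(1,5) f=2→J2  7|2|3
+link7  8|2|3
C(0,4) f=2→J2  8|2|4
+link8  9|2|4
PS(8,0) f=2→J2  9|2|5
PS(0,6) f=2→J2  9|2|6
C(7,6) f=2→J2  9|2|7
PS(3,5) f=2→J2  9|2|8
+link9  10|2|8
C(9,2) f=2→J2  10|2|9
R(7,2) f=1→J1  10|3|9
M = 3(10−1)−2·3−9 = 27−6−9 = 12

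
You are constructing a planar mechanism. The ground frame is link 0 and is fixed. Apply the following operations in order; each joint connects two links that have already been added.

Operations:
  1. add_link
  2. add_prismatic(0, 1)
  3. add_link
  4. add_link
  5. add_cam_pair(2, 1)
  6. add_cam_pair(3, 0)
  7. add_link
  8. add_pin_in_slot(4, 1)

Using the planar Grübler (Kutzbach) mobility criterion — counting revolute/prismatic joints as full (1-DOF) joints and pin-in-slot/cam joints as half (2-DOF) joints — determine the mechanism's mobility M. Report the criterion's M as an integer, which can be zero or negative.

M = 7

(L,J1,J2)=(1,0,0); link0 fixed
link1: (2,0,0)
P 0-1 [J1]: (2,1,0)
link2: (3,1,0)
link3: (4,1,0)
C 2-1 [J2]: (4,1,1)
C 3-0 [J2]: (4,1,2)
link4: (5,1,2)
PS 4-1 [J2]: (5,1,3)
Grübler: 3·4 − 2·1 − 3 = 7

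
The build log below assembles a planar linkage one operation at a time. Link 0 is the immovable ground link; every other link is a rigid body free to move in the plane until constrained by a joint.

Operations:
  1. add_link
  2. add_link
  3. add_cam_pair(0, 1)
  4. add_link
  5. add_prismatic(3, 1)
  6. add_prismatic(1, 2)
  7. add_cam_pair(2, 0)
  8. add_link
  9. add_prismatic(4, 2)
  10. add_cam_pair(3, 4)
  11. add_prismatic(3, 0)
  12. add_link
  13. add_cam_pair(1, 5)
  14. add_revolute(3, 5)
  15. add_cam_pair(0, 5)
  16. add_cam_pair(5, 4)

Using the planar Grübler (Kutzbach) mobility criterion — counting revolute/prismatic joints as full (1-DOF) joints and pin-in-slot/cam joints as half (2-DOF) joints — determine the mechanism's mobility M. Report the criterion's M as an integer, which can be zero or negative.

ground; <1,0,0>
#1 <2,0,0>
#2 <3,0,0>
C:0↔1 J2 <3,0,1>
#3 <4,0,1>
P:3↔1 J1 <4,1,1>
P:1↔2 J1 <4,2,1>
C:2↔0 J2 <4,2,2>
#4 <5,2,2>
P:4↔2 J1 <5,3,2>
C:3↔4 J2 <5,3,3>
P:3↔0 J1 <5,4,3>
#5 <6,4,3>
C:1↔5 J2 <6,4,4>
R:3↔5 J1 <6,5,4>
C:0↔5 J2 <6,5,5>
C:5↔4 J2 <6,5,6>
3×5 − 2×5 − 1×6 = -1

M = -1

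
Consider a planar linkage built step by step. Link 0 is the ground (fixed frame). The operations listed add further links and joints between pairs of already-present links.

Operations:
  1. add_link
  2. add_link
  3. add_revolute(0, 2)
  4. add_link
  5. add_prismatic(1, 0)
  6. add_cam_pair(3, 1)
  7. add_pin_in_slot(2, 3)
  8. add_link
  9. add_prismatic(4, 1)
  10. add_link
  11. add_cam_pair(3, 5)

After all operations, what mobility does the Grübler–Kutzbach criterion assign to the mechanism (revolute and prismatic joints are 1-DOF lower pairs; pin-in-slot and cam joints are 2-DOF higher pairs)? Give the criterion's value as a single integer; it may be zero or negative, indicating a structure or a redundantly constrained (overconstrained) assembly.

M = 6

[1;0;0] (link 0 is ground)
L+ [2;0;0]
L+ [3;0;0]
R(0,2)∈J1 [3;1;0]
L+ [4;1;0]
P(1,0)∈J1 [4;2;0]
C(3,1)∈J2 [4;2;1]
PS(2,3)∈J2 [4;2;2]
L+ [5;2;2]
P(4,1)∈J1 [5;3;2]
L+ [6;3;2]
C(3,5)∈J2 [6;3;3]
mobility = 15 − 6 − 3 = 6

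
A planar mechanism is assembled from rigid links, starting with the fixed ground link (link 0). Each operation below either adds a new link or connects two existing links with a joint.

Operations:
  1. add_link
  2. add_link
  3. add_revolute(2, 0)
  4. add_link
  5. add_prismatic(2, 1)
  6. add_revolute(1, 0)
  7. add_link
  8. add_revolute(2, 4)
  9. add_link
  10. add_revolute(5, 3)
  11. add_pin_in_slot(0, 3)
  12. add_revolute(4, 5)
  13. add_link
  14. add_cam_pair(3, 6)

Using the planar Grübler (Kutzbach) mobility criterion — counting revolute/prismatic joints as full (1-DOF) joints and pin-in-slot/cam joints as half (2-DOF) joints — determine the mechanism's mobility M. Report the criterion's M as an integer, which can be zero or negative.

M = 4

L=1 J1=0 J2=0
add link → L=2 J1=0 J2=0
add link → L=3 J1=0 J2=0
R@2,0 dof=1 J1 → L=3 J1=1 J2=0
add link → L=4 J1=1 J2=0
P@2,1 dof=1 J1 → L=4 J1=2 J2=0
R@1,0 dof=1 J1 → L=4 J1=3 J2=0
add link → L=5 J1=3 J2=0
R@2,4 dof=1 J1 → L=5 J1=4 J2=0
add link → L=6 J1=4 J2=0
R@5,3 dof=1 J1 → L=6 J1=5 J2=0
PS@0,3 dof=2 J2 → L=6 J1=5 J2=1
R@4,5 dof=1 J1 → L=6 J1=6 J2=1
add link → L=7 J1=6 J2=1
C@3,6 dof=2 J2 → L=7 J1=6 J2=2
M=3(L−1)−2J1−J2=3·6−2·6−2=4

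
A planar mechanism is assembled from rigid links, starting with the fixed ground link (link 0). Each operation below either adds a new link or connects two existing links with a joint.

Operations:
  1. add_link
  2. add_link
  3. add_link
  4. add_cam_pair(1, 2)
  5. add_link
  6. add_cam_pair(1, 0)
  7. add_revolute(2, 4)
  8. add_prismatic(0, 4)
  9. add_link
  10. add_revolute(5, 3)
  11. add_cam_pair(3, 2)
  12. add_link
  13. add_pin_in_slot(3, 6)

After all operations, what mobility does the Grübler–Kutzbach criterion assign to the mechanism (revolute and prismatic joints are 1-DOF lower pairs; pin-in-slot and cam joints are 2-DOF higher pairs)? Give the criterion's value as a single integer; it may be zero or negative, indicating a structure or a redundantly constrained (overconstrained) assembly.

ground; <1,0,0>
#1 <2,0,0>
#2 <3,0,0>
#3 <4,0,0>
C:1↔2 J2 <4,0,1>
#4 <5,0,1>
C:1↔0 J2 <5,0,2>
R:2↔4 J1 <5,1,2>
P:0↔4 J1 <5,2,2>
#5 <6,2,2>
R:5↔3 J1 <6,3,2>
C:3↔2 J2 <6,3,3>
#6 <7,3,3>
PS:3↔6 J2 <7,3,4>
3×6 − 2×3 − 1×4 = 8

M = 8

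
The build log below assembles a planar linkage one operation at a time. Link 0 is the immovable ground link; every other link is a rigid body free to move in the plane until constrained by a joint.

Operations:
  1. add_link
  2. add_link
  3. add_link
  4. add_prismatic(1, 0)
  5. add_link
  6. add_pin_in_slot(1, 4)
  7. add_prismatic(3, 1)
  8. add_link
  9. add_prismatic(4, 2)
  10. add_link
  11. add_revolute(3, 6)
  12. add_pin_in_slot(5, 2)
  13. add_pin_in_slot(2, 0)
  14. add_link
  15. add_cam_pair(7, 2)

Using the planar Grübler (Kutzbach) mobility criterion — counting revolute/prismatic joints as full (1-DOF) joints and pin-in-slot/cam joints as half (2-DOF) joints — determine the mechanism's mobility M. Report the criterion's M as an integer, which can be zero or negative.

[1;0;0] (link 0 is ground)
L+ [2;0;0]
L+ [3;0;0]
L+ [4;0;0]
P(1,0)∈J1 [4;1;0]
L+ [5;1;0]
PS(1,4)∈J2 [5;1;1]
P(3,1)∈J1 [5;2;1]
L+ [6;2;1]
P(4,2)∈J1 [6;3;1]
L+ [7;3;1]
R(3,6)∈J1 [7;4;1]
PS(5,2)∈J2 [7;4;2]
PS(2,0)∈J2 [7;4;3]
L+ [8;4;3]
C(7,2)∈J2 [8;4;4]
mobility = 21 − 8 − 4 = 9

M = 9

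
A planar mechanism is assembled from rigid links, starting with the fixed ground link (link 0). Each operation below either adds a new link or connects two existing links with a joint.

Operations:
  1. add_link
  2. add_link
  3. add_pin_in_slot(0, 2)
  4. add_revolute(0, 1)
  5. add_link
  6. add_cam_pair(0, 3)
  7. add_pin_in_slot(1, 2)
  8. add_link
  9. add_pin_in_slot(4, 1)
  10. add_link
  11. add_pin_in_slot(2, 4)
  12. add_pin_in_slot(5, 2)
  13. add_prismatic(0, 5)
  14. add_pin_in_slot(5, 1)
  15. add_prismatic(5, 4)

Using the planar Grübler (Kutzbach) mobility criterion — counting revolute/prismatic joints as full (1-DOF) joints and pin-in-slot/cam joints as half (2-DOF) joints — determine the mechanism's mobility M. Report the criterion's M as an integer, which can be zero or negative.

[1;0;0] (link 0 is ground)
L+ [2;0;0]
L+ [3;0;0]
PS(0,2)∈J2 [3;0;1]
R(0,1)∈J1 [3;1;1]
L+ [4;1;1]
C(0,3)∈J2 [4;1;2]
PS(1,2)∈J2 [4;1;3]
L+ [5;1;3]
PS(4,1)∈J2 [5;1;4]
L+ [6;1;4]
PS(2,4)∈J2 [6;1;5]
PS(5,2)∈J2 [6;1;6]
P(0,5)∈J1 [6;2;6]
PS(5,1)∈J2 [6;2;7]
P(5,4)∈J1 [6;3;7]
mobility = 15 − 6 − 7 = 2

M = 2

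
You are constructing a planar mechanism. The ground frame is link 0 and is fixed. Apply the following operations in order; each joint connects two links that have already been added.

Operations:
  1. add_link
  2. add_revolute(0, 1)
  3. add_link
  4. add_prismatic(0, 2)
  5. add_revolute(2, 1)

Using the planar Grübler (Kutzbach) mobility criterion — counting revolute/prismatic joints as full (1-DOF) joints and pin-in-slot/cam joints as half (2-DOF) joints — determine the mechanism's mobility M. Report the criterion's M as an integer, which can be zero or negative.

M = 0

link 0 = ground. State L|J1|J2 = 1|0|0
+link1  2|0|0
R(0,1) f=1→J1  2|1|0
+link2  3|1|0
P(0,2) f=1→J1  3|2|0
R(2,1) f=1→J1  3|3|0
M = 3(3−1)−2·3−0 = 6−6−0 = 0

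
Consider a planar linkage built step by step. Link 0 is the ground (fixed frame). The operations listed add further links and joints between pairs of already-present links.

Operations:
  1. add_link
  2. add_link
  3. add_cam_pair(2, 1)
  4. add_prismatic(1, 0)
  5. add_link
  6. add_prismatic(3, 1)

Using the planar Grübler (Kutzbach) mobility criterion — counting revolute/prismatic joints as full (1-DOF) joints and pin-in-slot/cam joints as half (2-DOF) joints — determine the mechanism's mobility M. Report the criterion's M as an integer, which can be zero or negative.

link 0 = ground. State L|J1|J2 = 1|0|0
+link1  2|0|0
+link2  3|0|0
C(2,1) f=2→J2  3|0|1
P(1,0) f=1→J1  3|1|1
+link3  4|1|1
P(3,1) f=1→J1  4|2|1
M = 3(4−1)−2·2−1 = 9−4−1 = 4

M = 4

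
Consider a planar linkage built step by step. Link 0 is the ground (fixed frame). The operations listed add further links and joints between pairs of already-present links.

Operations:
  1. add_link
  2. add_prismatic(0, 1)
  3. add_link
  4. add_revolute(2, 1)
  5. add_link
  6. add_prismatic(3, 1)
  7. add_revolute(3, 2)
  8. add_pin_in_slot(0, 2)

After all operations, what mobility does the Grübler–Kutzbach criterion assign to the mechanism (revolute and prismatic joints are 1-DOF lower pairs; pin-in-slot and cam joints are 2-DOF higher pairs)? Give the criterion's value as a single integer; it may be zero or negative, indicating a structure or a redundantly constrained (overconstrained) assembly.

[1;0;0] (link 0 is ground)
L+ [2;0;0]
P(0,1)∈J1 [2;1;0]
L+ [3;1;0]
R(2,1)∈J1 [3;2;0]
L+ [4;2;0]
P(3,1)∈J1 [4;3;0]
R(3,2)∈J1 [4;4;0]
PS(0,2)∈J2 [4;4;1]
mobility = 9 − 8 − 1 = 0

M = 0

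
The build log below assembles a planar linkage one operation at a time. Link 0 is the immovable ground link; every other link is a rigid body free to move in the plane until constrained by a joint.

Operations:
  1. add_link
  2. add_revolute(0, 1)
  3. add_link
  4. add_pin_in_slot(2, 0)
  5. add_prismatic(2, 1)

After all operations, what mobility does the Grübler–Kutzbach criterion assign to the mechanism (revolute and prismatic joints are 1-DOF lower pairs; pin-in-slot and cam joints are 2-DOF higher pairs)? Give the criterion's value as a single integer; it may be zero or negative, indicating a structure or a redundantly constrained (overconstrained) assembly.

M = 1

[1;0;0] (link 0 is ground)
L+ [2;0;0]
R(0,1)∈J1 [2;1;0]
L+ [3;1;0]
PS(2,0)∈J2 [3;1;1]
P(2,1)∈J1 [3;2;1]
mobility = 6 − 4 − 1 = 1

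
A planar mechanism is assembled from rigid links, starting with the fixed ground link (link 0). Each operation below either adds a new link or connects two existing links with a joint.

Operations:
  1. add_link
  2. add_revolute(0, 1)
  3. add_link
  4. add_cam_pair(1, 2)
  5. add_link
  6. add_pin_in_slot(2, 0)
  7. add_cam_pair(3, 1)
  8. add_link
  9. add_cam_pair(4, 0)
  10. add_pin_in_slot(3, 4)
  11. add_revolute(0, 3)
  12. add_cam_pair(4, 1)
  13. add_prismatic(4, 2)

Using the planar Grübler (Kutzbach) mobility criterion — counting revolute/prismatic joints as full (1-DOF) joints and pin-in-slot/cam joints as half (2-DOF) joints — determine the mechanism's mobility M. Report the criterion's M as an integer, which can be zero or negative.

M = 0

ground; <1,0,0>
#1 <2,0,0>
R:0↔1 J1 <2,1,0>
#2 <3,1,0>
C:1↔2 J2 <3,1,1>
#3 <4,1,1>
PS:2↔0 J2 <4,1,2>
C:3↔1 J2 <4,1,3>
#4 <5,1,3>
C:4↔0 J2 <5,1,4>
PS:3↔4 J2 <5,1,5>
R:0↔3 J1 <5,2,5>
C:4↔1 J2 <5,2,6>
P:4↔2 J1 <5,3,6>
3×4 − 2×3 − 1×6 = 0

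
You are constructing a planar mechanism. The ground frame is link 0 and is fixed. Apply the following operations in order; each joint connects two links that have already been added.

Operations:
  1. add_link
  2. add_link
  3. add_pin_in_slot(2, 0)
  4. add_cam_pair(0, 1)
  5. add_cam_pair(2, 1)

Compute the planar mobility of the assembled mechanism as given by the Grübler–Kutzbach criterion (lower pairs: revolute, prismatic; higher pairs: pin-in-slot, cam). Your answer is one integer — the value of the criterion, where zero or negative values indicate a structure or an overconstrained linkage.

M = 3

[1;0;0] (link 0 is ground)
L+ [2;0;0]
L+ [3;0;0]
PS(2,0)∈J2 [3;0;1]
C(0,1)∈J2 [3;0;2]
C(2,1)∈J2 [3;0;3]
mobility = 6 − 0 − 3 = 3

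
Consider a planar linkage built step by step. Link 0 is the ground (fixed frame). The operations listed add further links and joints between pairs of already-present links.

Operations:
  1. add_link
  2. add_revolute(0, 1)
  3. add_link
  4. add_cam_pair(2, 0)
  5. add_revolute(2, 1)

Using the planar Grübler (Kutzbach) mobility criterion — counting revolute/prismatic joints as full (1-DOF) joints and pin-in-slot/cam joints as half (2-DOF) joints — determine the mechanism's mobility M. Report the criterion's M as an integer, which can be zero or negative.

M = 1

L=1 J1=0 J2=0
add link → L=2 J1=0 J2=0
R@0,1 dof=1 J1 → L=2 J1=1 J2=0
add link → L=3 J1=1 J2=0
C@2,0 dof=2 J2 → L=3 J1=1 J2=1
R@2,1 dof=1 J1 → L=3 J1=2 J2=1
M=3(L−1)−2J1−J2=3·2−2·2−1=1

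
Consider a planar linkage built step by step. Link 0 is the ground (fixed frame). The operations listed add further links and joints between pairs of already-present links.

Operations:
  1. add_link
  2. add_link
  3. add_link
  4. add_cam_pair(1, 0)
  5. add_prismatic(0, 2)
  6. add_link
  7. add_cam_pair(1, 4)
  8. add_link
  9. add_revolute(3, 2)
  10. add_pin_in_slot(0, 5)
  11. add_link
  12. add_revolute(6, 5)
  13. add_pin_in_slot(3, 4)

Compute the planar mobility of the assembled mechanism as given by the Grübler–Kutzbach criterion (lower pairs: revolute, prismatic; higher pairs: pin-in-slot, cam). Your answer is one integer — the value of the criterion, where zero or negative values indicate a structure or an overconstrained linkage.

M = 8

ground; <1,0,0>
#1 <2,0,0>
#2 <3,0,0>
#3 <4,0,0>
C:1↔0 J2 <4,0,1>
P:0↔2 J1 <4,1,1>
#4 <5,1,1>
C:1↔4 J2 <5,1,2>
#5 <6,1,2>
R:3↔2 J1 <6,2,2>
PS:0↔5 J2 <6,2,3>
#6 <7,2,3>
R:6↔5 J1 <7,3,3>
PS:3↔4 J2 <7,3,4>
3×6 − 2×3 − 1×4 = 8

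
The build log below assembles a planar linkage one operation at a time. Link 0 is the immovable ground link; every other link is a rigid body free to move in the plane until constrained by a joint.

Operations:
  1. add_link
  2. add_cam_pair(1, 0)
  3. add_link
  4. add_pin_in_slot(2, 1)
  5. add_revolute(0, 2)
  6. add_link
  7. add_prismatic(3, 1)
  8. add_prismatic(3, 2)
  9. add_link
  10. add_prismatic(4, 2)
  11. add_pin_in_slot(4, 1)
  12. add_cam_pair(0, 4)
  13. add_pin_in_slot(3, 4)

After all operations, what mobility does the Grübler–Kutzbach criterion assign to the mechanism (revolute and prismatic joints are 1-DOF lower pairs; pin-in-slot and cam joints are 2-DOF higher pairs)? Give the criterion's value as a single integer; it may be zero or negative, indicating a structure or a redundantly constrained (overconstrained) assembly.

link 0 = ground. State L|J1|J2 = 1|0|0
+link1  2|0|0
C(1,0) f=2→J2  2|0|1
+link2  3|0|1
PS(2,1) f=2→J2  3|0|2
R(0,2) f=1→J1  3|1|2
+link3  4|1|2
P(3,1) f=1→J1  4|2|2
P(3,2) f=1→J1  4|3|2
+link4  5|3|2
P(4,2) f=1→J1  5|4|2
PS(4,1) f=2→J2  5|4|3
C(0,4) f=2→J2  5|4|4
PS(3,4) f=2→J2  5|4|5
M = 3(5−1)−2·4−5 = 12−8−5 = -1

M = -1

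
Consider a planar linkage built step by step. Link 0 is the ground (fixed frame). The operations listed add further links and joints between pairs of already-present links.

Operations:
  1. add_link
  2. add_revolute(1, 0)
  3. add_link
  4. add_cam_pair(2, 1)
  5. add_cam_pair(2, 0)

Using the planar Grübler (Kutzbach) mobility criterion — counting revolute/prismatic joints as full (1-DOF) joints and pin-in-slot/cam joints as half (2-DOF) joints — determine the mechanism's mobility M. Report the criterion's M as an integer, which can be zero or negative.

ground; <1,0,0>
#1 <2,0,0>
R:1↔0 J1 <2,1,0>
#2 <3,1,0>
C:2↔1 J2 <3,1,1>
C:2↔0 J2 <3,1,2>
3×2 − 2×1 − 1×2 = 2

M = 2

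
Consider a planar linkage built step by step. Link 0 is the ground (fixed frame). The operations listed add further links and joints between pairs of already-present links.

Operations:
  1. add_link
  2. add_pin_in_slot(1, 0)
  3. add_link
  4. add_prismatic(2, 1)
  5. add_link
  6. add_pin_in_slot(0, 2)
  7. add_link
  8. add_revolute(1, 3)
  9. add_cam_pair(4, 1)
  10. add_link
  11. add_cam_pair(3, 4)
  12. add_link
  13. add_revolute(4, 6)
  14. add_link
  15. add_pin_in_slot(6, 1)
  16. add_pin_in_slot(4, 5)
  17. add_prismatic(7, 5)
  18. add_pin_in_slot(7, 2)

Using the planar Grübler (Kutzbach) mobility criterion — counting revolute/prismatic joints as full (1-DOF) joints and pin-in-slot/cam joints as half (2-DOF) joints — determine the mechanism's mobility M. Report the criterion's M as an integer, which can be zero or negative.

link 0 = ground. State L|J1|J2 = 1|0|0
+link1  2|0|0
PS(1,0) f=2→J2  2|0|1
+link2  3|0|1
P(2,1) f=1→J1  3|1|1
+link3  4|1|1
PS(0,2) f=2→J2  4|1|2
+link4  5|1|2
R(1,3) f=1→J1  5|2|2
C(4,1) f=2→J2  5|2|3
+link5  6|2|3
C(3,4) f=2→J2  6|2|4
+link6  7|2|4
R(4,6) f=1→J1  7|3|4
+link7  8|3|4
PS(6,1) f=2→J2  8|3|5
PS(4,5) f=2→J2  8|3|6
P(7,5) f=1→J1  8|4|6
PS(7,2) f=2→J2  8|4|7
M = 3(8−1)−2·4−7 = 21−8−7 = 6

M = 6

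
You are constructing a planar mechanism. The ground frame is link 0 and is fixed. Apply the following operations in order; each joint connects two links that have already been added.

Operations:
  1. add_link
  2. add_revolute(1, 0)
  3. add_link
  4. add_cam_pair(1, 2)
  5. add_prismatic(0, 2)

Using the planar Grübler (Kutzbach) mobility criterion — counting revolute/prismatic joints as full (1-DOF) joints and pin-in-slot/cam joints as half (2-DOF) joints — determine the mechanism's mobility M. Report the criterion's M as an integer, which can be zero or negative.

ground; <1,0,0>
#1 <2,0,0>
R:1↔0 J1 <2,1,0>
#2 <3,1,0>
C:1↔2 J2 <3,1,1>
P:0↔2 J1 <3,2,1>
3×2 − 2×2 − 1×1 = 1

M = 1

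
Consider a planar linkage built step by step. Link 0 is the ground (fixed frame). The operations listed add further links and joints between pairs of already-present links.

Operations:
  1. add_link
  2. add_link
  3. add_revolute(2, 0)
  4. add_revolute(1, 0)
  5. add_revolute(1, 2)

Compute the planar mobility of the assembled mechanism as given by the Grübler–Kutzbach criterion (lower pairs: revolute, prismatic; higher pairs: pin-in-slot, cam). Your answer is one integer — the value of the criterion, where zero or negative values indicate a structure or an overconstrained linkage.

ground; <1,0,0>
#1 <2,0,0>
#2 <3,0,0>
R:2↔0 J1 <3,1,0>
R:1↔0 J1 <3,2,0>
R:1↔2 J1 <3,3,0>
3×2 − 2×3 − 1×0 = 0

M = 0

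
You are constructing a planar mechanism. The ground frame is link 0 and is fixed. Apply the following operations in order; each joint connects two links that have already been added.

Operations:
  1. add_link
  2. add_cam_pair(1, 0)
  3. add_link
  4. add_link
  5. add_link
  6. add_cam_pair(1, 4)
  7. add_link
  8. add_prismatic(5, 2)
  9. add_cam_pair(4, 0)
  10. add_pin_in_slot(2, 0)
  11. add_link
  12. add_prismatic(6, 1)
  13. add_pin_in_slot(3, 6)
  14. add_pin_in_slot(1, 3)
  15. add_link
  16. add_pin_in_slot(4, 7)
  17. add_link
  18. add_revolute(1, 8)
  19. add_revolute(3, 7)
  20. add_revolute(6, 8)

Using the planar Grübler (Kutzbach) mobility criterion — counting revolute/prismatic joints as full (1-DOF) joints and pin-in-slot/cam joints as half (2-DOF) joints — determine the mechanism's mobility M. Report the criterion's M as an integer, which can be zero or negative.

L=1 J1=0 J2=0
add link → L=2 J1=0 J2=0
C@1,0 dof=2 J2 → L=2 J1=0 J2=1
add link → L=3 J1=0 J2=1
add link → L=4 J1=0 J2=1
add link → L=5 J1=0 J2=1
C@1,4 dof=2 J2 → L=5 J1=0 J2=2
add link → L=6 J1=0 J2=2
P@5,2 dof=1 J1 → L=6 J1=1 J2=2
C@4,0 dof=2 J2 → L=6 J1=1 J2=3
PS@2,0 dof=2 J2 → L=6 J1=1 J2=4
add link → L=7 J1=1 J2=4
P@6,1 dof=1 J1 → L=7 J1=2 J2=4
PS@3,6 dof=2 J2 → L=7 J1=2 J2=5
PS@1,3 dof=2 J2 → L=7 J1=2 J2=6
add link → L=8 J1=2 J2=6
PS@4,7 dof=2 J2 → L=8 J1=2 J2=7
add link → L=9 J1=2 J2=7
R@1,8 dof=1 J1 → L=9 J1=3 J2=7
R@3,7 dof=1 J1 → L=9 J1=4 J2=7
R@6,8 dof=1 J1 → L=9 J1=5 J2=7
M=3(L−1)−2J1−J2=3·8−2·5−7=7

M = 7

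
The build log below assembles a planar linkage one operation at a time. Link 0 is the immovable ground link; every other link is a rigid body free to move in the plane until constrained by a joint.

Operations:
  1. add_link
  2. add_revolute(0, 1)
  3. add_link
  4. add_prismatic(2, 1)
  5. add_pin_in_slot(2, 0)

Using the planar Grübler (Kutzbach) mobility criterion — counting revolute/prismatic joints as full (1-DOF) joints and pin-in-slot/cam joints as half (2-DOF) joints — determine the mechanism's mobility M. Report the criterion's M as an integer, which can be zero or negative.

L=1 J1=0 J2=0
add link → L=2 J1=0 J2=0
R@0,1 dof=1 J1 → L=2 J1=1 J2=0
add link → L=3 J1=1 J2=0
P@2,1 dof=1 J1 → L=3 J1=2 J2=0
PS@2,0 dof=2 J2 → L=3 J1=2 J2=1
M=3(L−1)−2J1−J2=3·2−2·2−1=1

M = 1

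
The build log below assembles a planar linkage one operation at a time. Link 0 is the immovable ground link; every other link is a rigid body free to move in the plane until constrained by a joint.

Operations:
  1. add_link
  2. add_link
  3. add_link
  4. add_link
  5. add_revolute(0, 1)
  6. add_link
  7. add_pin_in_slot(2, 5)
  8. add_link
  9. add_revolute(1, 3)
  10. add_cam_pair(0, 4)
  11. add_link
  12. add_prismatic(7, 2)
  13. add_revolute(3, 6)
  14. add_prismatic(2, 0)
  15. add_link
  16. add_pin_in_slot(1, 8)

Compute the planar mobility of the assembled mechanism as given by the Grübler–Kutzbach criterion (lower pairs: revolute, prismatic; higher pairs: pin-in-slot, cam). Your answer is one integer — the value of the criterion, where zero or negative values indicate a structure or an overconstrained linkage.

M = 11

(L,J1,J2)=(1,0,0); link0 fixed
link1: (2,0,0)
link2: (3,0,0)
link3: (4,0,0)
link4: (5,0,0)
R 0-1 [J1]: (5,1,0)
link5: (6,1,0)
PS 2-5 [J2]: (6,1,1)
link6: (7,1,1)
R 1-3 [J1]: (7,2,1)
C 0-4 [J2]: (7,2,2)
link7: (8,2,2)
P 7-2 [J1]: (8,3,2)
R 3-6 [J1]: (8,4,2)
P 2-0 [J1]: (8,5,2)
link8: (9,5,2)
PS 1-8 [J2]: (9,5,3)
Grübler: 3·8 − 2·5 − 3 = 11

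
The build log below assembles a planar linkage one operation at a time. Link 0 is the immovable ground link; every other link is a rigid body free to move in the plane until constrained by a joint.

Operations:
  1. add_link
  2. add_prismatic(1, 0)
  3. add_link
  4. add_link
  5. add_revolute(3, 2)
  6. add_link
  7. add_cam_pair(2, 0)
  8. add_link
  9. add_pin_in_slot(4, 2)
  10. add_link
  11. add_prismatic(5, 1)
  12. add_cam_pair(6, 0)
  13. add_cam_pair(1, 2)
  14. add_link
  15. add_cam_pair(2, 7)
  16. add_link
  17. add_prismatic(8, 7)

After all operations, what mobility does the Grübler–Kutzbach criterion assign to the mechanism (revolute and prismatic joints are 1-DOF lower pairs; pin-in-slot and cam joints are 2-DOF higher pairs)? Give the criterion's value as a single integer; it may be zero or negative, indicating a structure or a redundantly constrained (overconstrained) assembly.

link 0 = ground. State L|J1|J2 = 1|0|0
+link1  2|0|0
P(1,0) f=1→J1  2|1|0
+link2  3|1|0
+link3  4|1|0
R(3,2) f=1→J1  4|2|0
+link4  5|2|0
C(2,0) f=2→J2  5|2|1
+link5  6|2|1
PS(4,2) f=2→J2  6|2|2
+link6  7|2|2
P(5,1) f=1→J1  7|3|2
C(6,0) f=2→J2  7|3|3
C(1,2) f=2→J2  7|3|4
+link7  8|3|4
C(2,7) f=2→J2  8|3|5
+link8  9|3|5
P(8,7) f=1→J1  9|4|5
M = 3(9−1)−2·4−5 = 24−8−5 = 11

M = 11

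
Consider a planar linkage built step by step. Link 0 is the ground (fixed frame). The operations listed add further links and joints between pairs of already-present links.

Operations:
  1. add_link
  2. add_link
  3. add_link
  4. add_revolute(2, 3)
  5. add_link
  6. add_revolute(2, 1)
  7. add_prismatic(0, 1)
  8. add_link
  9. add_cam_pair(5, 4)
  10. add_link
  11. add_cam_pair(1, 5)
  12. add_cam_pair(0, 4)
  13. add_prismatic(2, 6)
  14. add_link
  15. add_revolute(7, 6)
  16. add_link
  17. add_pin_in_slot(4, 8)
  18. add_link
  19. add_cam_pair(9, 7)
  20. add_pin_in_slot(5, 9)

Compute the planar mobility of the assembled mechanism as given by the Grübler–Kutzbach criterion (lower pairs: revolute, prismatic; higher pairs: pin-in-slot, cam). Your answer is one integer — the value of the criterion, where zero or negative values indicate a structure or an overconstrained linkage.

M = 11

(L,J1,J2)=(1,0,0); link0 fixed
link1: (2,0,0)
link2: (3,0,0)
link3: (4,0,0)
R 2-3 [J1]: (4,1,0)
link4: (5,1,0)
R 2-1 [J1]: (5,2,0)
P 0-1 [J1]: (5,3,0)
link5: (6,3,0)
C 5-4 [J2]: (6,3,1)
link6: (7,3,1)
C 1-5 [J2]: (7,3,2)
C 0-4 [J2]: (7,3,3)
P 2-6 [J1]: (7,4,3)
link7: (8,4,3)
R 7-6 [J1]: (8,5,3)
link8: (9,5,3)
PS 4-8 [J2]: (9,5,4)
link9: (10,5,4)
C 9-7 [J2]: (10,5,5)
PS 5-9 [J2]: (10,5,6)
Grübler: 3·9 − 2·5 − 6 = 11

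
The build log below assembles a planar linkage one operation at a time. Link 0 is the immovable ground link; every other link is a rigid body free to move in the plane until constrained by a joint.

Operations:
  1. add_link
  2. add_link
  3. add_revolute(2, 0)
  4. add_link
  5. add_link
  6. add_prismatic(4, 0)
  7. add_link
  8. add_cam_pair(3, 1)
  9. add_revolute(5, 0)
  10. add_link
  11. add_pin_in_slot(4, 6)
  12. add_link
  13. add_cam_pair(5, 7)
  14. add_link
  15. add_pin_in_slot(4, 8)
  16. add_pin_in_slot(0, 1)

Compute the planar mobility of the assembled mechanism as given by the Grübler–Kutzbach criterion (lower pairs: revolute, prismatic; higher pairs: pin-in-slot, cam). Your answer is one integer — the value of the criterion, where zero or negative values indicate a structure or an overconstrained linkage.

L=1 J1=0 J2=0
add link → L=2 J1=0 J2=0
add link → L=3 J1=0 J2=0
R@2,0 dof=1 J1 → L=3 J1=1 J2=0
add link → L=4 J1=1 J2=0
add link → L=5 J1=1 J2=0
P@4,0 dof=1 J1 → L=5 J1=2 J2=0
add link → L=6 J1=2 J2=0
C@3,1 dof=2 J2 → L=6 J1=2 J2=1
R@5,0 dof=1 J1 → L=6 J1=3 J2=1
add link → L=7 J1=3 J2=1
PS@4,6 dof=2 J2 → L=7 J1=3 J2=2
add link → L=8 J1=3 J2=2
C@5,7 dof=2 J2 → L=8 J1=3 J2=3
add link → L=9 J1=3 J2=3
PS@4,8 dof=2 J2 → L=9 J1=3 J2=4
PS@0,1 dof=2 J2 → L=9 J1=3 J2=5
M=3(L−1)−2J1−J2=3·8−2·3−5=13

M = 13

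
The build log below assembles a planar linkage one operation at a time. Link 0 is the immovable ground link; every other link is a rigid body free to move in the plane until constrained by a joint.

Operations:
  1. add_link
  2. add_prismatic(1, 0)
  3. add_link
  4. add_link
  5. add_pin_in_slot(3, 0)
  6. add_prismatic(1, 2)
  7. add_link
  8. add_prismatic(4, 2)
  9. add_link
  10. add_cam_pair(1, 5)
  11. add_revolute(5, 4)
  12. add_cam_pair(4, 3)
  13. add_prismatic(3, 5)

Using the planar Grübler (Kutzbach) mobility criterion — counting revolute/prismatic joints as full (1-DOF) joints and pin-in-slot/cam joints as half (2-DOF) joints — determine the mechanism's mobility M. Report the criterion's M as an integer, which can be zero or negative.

(L,J1,J2)=(1,0,0); link0 fixed
link1: (2,0,0)
P 1-0 [J1]: (2,1,0)
link2: (3,1,0)
link3: (4,1,0)
PS 3-0 [J2]: (4,1,1)
P 1-2 [J1]: (4,2,1)
link4: (5,2,1)
P 4-2 [J1]: (5,3,1)
link5: (6,3,1)
C 1-5 [J2]: (6,3,2)
R 5-4 [J1]: (6,4,2)
C 4-3 [J2]: (6,4,3)
P 3-5 [J1]: (6,5,3)
Grübler: 3·5 − 2·5 − 3 = 2

M = 2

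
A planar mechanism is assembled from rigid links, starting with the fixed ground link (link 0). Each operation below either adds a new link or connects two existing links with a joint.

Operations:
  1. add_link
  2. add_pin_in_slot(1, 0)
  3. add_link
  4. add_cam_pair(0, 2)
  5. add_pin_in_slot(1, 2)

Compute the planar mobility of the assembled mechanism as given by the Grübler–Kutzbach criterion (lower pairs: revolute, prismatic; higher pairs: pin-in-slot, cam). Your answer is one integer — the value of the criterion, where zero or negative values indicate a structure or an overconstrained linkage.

M = 3

[1;0;0] (link 0 is ground)
L+ [2;0;0]
PS(1,0)∈J2 [2;0;1]
L+ [3;0;1]
C(0,2)∈J2 [3;0;2]
PS(1,2)∈J2 [3;0;3]
mobility = 6 − 0 − 3 = 3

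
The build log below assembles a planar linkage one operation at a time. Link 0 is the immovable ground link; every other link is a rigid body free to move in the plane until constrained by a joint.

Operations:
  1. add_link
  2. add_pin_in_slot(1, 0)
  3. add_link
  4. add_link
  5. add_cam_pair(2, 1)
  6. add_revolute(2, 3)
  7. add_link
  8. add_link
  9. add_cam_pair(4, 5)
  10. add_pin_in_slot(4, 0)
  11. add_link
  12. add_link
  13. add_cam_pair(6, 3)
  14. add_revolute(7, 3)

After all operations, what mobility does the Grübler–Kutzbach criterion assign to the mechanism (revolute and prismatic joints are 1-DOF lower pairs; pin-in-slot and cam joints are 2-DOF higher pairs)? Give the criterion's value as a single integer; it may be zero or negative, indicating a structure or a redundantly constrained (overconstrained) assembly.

M = 12

ground; <1,0,0>
#1 <2,0,0>
PS:1↔0 J2 <2,0,1>
#2 <3,0,1>
#3 <4,0,1>
C:2↔1 J2 <4,0,2>
R:2↔3 J1 <4,1,2>
#4 <5,1,2>
#5 <6,1,2>
C:4↔5 J2 <6,1,3>
PS:4↔0 J2 <6,1,4>
#6 <7,1,4>
#7 <8,1,4>
C:6↔3 J2 <8,1,5>
R:7↔3 J1 <8,2,5>
3×7 − 2×2 − 1×5 = 12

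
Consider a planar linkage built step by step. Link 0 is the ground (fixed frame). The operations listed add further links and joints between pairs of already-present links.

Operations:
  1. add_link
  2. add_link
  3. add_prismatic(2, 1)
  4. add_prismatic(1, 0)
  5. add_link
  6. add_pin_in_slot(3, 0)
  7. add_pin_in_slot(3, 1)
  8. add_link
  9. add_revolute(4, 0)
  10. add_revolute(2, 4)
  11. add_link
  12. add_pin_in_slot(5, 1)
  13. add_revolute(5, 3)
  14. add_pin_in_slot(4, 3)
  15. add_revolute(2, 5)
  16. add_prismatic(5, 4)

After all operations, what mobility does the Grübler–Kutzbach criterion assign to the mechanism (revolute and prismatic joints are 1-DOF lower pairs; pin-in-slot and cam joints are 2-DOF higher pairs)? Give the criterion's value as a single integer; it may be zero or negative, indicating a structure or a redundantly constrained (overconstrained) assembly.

ground; <1,0,0>
#1 <2,0,0>
#2 <3,0,0>
P:2↔1 J1 <3,1,0>
P:1↔0 J1 <3,2,0>
#3 <4,2,0>
PS:3↔0 J2 <4,2,1>
PS:3↔1 J2 <4,2,2>
#4 <5,2,2>
R:4↔0 J1 <5,3,2>
R:2↔4 J1 <5,4,2>
#5 <6,4,2>
PS:5↔1 J2 <6,4,3>
R:5↔3 J1 <6,5,3>
PS:4↔3 J2 <6,5,4>
R:2↔5 J1 <6,6,4>
P:5↔4 J1 <6,7,4>
3×5 − 2×7 − 1×4 = -3

M = -3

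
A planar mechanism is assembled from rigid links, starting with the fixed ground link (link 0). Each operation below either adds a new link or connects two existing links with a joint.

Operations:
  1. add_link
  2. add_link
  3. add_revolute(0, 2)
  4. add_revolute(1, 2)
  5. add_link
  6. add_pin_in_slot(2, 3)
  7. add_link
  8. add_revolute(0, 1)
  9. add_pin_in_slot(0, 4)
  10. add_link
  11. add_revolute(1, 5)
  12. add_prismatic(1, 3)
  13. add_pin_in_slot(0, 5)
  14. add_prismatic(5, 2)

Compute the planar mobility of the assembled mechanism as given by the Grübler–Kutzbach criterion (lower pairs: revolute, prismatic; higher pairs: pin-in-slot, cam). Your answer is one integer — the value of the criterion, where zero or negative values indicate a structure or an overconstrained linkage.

M = 0

[1;0;0] (link 0 is ground)
L+ [2;0;0]
L+ [3;0;0]
R(0,2)∈J1 [3;1;0]
R(1,2)∈J1 [3;2;0]
L+ [4;2;0]
PS(2,3)∈J2 [4;2;1]
L+ [5;2;1]
R(0,1)∈J1 [5;3;1]
PS(0,4)∈J2 [5;3;2]
L+ [6;3;2]
R(1,5)∈J1 [6;4;2]
P(1,3)∈J1 [6;5;2]
PS(0,5)∈J2 [6;5;3]
P(5,2)∈J1 [6;6;3]
mobility = 15 − 12 − 3 = 0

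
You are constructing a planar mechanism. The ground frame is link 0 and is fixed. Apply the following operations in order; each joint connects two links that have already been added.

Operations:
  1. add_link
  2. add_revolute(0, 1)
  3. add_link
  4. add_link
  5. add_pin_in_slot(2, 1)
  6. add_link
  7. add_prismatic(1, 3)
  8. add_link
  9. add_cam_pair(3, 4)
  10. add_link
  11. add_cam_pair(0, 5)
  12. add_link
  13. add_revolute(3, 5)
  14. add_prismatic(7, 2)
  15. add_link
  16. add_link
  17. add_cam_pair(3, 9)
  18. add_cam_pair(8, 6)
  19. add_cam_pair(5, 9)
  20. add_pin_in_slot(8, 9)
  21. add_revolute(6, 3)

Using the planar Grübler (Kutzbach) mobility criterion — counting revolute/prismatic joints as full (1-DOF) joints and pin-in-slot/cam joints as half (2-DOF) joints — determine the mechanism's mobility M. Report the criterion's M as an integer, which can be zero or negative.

ground; <1,0,0>
#1 <2,0,0>
R:0↔1 J1 <2,1,0>
#2 <3,1,0>
#3 <4,1,0>
PS:2↔1 J2 <4,1,1>
#4 <5,1,1>
P:1↔3 J1 <5,2,1>
#5 <6,2,1>
C:3↔4 J2 <6,2,2>
#6 <7,2,2>
C:0↔5 J2 <7,2,3>
#7 <8,2,3>
R:3↔5 J1 <8,3,3>
P:7↔2 J1 <8,4,3>
#8 <9,4,3>
#9 <10,4,3>
C:3↔9 J2 <10,4,4>
C:8↔6 J2 <10,4,5>
C:5↔9 J2 <10,4,6>
PS:8↔9 J2 <10,4,7>
R:6↔3 J1 <10,5,7>
3×9 − 2×5 − 1×7 = 10

M = 10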